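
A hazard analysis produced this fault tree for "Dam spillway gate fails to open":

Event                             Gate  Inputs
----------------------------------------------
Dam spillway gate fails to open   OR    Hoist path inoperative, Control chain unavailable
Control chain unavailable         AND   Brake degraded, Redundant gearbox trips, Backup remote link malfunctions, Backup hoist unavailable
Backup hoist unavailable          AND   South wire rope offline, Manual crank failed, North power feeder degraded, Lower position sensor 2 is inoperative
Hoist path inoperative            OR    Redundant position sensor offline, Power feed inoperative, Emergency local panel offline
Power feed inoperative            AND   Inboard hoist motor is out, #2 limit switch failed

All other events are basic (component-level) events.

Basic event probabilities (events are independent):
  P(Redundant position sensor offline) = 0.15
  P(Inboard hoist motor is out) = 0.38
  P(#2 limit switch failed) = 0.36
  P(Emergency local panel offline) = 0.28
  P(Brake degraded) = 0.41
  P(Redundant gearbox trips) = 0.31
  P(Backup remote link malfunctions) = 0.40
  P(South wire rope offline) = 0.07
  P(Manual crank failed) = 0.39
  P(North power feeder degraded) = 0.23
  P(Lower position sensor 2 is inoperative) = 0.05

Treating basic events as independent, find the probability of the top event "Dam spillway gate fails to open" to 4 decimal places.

0.4717

P(Power feed inoperative) [AND] = 0.38 × 0.36 = 0.136800
P(Hoist path inoperative) [OR] = 1 − (1−0.15) × (1−0.136800) × (1−0.28) = 0.471722
P(Backup hoist unavailable) [AND] = 0.07 × 0.39 × 0.23 × 0.05 = 0.000314
P(Control chain unavailable) [AND] = 0.41 × 0.31 × 0.40 × 0.000314 = 0.000016
P(Dam spillway gate fails to open) [OR] = 1 − (1−0.471722) × (1−0.000016) = 0.471730
Rounded to 4 decimal places: P(Dam spillway gate fails to open) ≈ 0.4717.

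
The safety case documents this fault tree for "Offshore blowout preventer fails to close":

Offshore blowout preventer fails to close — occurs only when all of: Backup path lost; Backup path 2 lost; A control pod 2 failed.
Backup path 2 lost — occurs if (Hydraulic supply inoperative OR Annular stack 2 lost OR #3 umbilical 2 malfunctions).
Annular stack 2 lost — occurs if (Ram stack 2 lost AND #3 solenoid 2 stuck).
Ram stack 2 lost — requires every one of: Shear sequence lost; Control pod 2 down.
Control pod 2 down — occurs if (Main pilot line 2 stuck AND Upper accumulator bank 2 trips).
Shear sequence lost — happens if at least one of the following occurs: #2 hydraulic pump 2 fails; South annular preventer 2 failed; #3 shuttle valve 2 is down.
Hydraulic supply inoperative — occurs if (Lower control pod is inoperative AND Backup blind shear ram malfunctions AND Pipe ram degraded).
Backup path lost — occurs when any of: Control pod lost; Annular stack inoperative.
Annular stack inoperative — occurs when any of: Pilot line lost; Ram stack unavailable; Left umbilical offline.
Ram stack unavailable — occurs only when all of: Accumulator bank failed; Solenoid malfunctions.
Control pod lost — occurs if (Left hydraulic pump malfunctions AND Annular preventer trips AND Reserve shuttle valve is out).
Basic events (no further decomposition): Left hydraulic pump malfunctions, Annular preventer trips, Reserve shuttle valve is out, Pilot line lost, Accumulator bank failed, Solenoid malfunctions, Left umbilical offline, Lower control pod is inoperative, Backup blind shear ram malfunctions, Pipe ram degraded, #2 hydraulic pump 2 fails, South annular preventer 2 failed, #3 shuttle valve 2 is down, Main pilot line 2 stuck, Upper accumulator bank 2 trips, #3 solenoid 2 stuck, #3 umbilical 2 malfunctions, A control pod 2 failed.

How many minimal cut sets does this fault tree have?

20

Control pod lost [AND]: one cut set from each child combined → 1 × 1 × 1 = 1 cut set(s).
Ram stack unavailable [AND]: one cut set from each child combined → 1 × 1 = 1 cut set(s).
Annular stack inoperative [OR]: union of children's cut sets → 3 cut set(s).
Backup path lost [OR]: union of children's cut sets → 4 cut set(s).
Hydraulic supply inoperative [AND]: one cut set from each child combined → 1 × 1 × 1 = 1 cut set(s).
Shear sequence lost [OR]: union of children's cut sets → 3 cut set(s).
Control pod 2 down [AND]: one cut set from each child combined → 1 × 1 = 1 cut set(s).
Ram stack 2 lost [AND]: one cut set from each child combined → 3 × 1 = 3 cut set(s).
Annular stack 2 lost [AND]: one cut set from each child combined → 3 × 1 = 3 cut set(s).
Backup path 2 lost [OR]: union of children's cut sets → 5 cut set(s).
Offshore blowout preventer fails to close [AND]: one cut set from each child combined → 4 × 5 × 1 = 20 cut set(s).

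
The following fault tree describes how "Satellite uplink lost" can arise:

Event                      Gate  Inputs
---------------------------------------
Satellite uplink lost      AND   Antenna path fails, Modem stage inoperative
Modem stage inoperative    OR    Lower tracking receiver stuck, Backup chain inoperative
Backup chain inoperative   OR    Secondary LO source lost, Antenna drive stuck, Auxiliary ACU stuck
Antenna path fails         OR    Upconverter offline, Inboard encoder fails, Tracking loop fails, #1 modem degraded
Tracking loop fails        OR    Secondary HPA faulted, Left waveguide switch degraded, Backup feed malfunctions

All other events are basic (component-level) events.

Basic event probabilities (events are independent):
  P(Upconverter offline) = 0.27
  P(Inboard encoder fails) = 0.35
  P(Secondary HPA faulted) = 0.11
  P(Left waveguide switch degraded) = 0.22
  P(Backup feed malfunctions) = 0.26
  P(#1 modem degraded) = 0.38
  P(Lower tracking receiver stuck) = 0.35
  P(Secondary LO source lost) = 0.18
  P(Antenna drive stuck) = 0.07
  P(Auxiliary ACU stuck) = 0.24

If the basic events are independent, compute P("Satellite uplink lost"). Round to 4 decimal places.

P(Tracking loop fails) [OR] = 1 − (1−0.11) × (1−0.22) × (1−0.26) = 0.486292
P(Antenna path fails) [OR] = 1 − (1−0.27) × (1−0.35) × (1−0.486292) × (1−0.38) = 0.848872
P(Backup chain inoperative) [OR] = 1 − (1−0.18) × (1−0.07) × (1−0.24) = 0.420424
P(Modem stage inoperative) [OR] = 1 − (1−0.35) × (1−0.420424) = 0.623276
P(Satellite uplink lost) [AND] = 0.848872 × 0.623276 = 0.529082
Rounded to 4 decimal places: P(Satellite uplink lost) ≈ 0.5291.

0.5291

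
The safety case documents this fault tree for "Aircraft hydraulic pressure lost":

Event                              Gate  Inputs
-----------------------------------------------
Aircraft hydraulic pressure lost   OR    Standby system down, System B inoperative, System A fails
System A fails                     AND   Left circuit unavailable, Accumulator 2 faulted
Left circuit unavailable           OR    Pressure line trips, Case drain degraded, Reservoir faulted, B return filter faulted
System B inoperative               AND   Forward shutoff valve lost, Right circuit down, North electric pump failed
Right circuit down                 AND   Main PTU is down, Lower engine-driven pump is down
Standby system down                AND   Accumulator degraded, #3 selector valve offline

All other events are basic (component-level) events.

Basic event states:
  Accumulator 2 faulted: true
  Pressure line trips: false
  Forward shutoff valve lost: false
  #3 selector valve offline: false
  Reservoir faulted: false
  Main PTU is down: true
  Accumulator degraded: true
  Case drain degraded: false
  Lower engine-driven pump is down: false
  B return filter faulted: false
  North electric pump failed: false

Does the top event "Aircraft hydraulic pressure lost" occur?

Standby system down [AND]: Accumulator degraded=occurs, #3 selector valve offline=not → not all inputs occur → does not occur.
Right circuit down [AND]: Main PTU is down=occurs, Lower engine-driven pump is down=not → not all inputs occur → does not occur.
System B inoperative [AND]: Forward shutoff valve lost=not, Right circuit down=not, North electric pump failed=not → not all inputs occur → does not occur.
Left circuit unavailable [OR]: Pressure line trips=not, Case drain degraded=not, Reservoir faulted=not, B return filter faulted=not → no input occurs → does not occur.
System A fails [AND]: Left circuit unavailable=not, Accumulator 2 faulted=occurs → not all inputs occur → does not occur.
Aircraft hydraulic pressure lost [OR]: Standby system down=not, System B inoperative=not, System A fails=not → no input occurs → does not occur.

No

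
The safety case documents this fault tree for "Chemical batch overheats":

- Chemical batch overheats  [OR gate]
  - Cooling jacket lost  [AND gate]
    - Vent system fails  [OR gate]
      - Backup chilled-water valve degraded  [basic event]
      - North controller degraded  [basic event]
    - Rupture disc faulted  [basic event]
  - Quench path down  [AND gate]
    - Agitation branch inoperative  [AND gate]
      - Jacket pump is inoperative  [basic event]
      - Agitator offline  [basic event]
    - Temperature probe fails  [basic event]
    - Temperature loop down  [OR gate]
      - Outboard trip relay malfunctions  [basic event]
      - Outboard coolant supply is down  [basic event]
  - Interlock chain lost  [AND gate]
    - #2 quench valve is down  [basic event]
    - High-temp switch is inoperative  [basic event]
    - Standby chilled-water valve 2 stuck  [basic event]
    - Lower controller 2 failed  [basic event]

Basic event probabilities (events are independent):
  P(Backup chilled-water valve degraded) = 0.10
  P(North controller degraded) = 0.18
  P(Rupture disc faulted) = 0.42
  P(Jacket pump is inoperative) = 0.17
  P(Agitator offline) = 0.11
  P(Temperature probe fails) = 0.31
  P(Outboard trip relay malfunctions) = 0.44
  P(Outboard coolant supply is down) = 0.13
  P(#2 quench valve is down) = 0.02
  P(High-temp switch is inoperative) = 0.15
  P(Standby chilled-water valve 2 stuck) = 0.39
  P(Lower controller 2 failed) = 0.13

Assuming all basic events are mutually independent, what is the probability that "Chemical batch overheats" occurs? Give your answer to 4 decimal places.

0.1128

P(Vent system fails) [OR] = 1 − (1−0.10) × (1−0.18) = 0.262000
P(Cooling jacket lost) [AND] = 0.262000 × 0.42 = 0.110040
P(Agitation branch inoperative) [AND] = 0.17 × 0.11 = 0.018700
P(Temperature loop down) [OR] = 1 − (1−0.44) × (1−0.13) = 0.512800
P(Quench path down) [AND] = 0.018700 × 0.31 × 0.512800 = 0.002973
P(Interlock chain lost) [AND] = 0.02 × 0.15 × 0.39 × 0.13 = 0.000152
P(Chemical batch overheats) [OR] = 1 − (1−0.110040) × (1−0.002973) × (1−0.000152) = 0.112821
Rounded to 4 decimal places: P(Chemical batch overheats) ≈ 0.1128.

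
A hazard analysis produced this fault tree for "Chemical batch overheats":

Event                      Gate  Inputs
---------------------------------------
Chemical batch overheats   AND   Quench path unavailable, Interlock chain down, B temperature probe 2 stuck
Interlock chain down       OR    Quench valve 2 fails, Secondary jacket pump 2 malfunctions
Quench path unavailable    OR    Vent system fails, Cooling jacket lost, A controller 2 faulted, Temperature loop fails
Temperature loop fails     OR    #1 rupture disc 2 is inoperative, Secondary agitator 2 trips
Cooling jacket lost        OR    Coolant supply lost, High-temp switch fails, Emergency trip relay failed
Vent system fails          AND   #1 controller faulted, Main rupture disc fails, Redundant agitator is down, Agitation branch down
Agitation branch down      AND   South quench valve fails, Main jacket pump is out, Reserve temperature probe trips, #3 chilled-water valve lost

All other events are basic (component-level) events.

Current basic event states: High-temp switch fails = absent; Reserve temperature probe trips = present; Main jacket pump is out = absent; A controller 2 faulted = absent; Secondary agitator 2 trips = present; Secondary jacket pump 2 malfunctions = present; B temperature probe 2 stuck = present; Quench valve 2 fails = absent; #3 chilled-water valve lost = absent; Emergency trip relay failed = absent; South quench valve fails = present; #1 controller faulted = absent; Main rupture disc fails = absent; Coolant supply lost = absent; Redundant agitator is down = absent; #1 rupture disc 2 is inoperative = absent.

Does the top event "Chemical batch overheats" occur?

Agitation branch down [AND]: South quench valve fails=occurs, Main jacket pump is out=not, Reserve temperature probe trips=occurs, #3 chilled-water valve lost=not → not all inputs occur → does not occur.
Vent system fails [AND]: #1 controller faulted=not, Main rupture disc fails=not, Redundant agitator is down=not, Agitation branch down=not → not all inputs occur → does not occur.
Cooling jacket lost [OR]: Coolant supply lost=not, High-temp switch fails=not, Emergency trip relay failed=not → no input occurs → does not occur.
Temperature loop fails [OR]: #1 rupture disc 2 is inoperative=not, Secondary agitator 2 trips=occurs → at least one input occurs → occurs.
Quench path unavailable [OR]: Vent system fails=not, Cooling jacket lost=not, A controller 2 faulted=not, Temperature loop fails=occurs → at least one input occurs → occurs.
Interlock chain down [OR]: Quench valve 2 fails=not, Secondary jacket pump 2 malfunctions=occurs → at least one input occurs → occurs.
Chemical batch overheats [AND]: Quench path unavailable=occurs, Interlock chain down=occurs, B temperature probe 2 stuck=occurs → all inputs occur → occurs.

Yes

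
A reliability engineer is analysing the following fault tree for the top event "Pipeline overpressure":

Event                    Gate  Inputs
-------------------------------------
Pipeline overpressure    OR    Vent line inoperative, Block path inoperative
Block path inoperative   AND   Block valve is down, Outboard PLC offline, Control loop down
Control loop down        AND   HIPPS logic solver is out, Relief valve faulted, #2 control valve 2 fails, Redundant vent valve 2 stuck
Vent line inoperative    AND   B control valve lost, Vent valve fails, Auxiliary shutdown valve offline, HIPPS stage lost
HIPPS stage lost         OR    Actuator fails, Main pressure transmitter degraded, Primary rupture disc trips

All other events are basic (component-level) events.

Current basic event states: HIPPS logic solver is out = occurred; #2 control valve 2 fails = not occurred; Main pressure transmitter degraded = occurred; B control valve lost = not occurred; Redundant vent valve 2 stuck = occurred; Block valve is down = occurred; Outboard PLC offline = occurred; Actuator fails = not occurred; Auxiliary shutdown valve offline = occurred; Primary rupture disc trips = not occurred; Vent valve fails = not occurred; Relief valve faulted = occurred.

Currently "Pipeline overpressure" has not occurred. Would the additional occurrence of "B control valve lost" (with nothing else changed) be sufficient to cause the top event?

Counterfactual: set "B control valve lost" to occurred.
HIPPS stage lost [OR]: Actuator fails=not, Main pressure transmitter degraded=occurs, Primary rupture disc trips=not → at least one input occurs → occurs.
Vent line inoperative [AND]: B control valve lost=occurs, Vent valve fails=not, Auxiliary shutdown valve offline=occurs, HIPPS stage lost=occurs → not all inputs occur → does not occur.
Control loop down [AND]: HIPPS logic solver is out=occurs, Relief valve faulted=occurs, #2 control valve 2 fails=not, Redundant vent valve 2 stuck=occurs → not all inputs occur → does not occur.
Block path inoperative [AND]: Block valve is down=occurs, Outboard PLC offline=occurs, Control loop down=not → not all inputs occur → does not occur.
Pipeline overpressure [OR]: Vent line inoperative=not, Block path inoperative=not → no input occurs → does not occur.

No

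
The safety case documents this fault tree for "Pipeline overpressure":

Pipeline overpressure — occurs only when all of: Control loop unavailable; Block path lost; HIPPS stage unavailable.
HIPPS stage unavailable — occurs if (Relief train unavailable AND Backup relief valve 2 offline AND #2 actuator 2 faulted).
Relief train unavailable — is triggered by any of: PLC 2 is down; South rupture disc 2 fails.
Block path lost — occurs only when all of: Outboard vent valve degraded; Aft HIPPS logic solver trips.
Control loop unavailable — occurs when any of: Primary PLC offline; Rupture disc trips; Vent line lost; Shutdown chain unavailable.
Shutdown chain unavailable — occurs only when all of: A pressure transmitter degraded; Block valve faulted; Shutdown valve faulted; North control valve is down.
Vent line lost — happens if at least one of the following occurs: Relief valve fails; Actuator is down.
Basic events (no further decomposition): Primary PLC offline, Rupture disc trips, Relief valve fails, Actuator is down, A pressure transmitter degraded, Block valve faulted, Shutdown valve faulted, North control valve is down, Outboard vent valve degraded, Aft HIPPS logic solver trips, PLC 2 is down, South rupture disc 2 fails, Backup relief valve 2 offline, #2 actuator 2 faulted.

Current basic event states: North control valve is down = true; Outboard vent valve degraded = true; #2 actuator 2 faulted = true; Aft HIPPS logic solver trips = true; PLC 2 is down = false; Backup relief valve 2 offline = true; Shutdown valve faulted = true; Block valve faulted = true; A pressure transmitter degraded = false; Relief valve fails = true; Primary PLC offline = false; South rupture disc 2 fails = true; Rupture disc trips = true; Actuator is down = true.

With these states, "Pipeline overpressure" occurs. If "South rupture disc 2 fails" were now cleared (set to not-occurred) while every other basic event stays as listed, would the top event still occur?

No

Counterfactual: set "South rupture disc 2 fails" to not occurred.
Vent line lost [OR]: Relief valve fails=occurs, Actuator is down=occurs → at least one input occurs → occurs.
Shutdown chain unavailable [AND]: A pressure transmitter degraded=not, Block valve faulted=occurs, Shutdown valve faulted=occurs, North control valve is down=occurs → not all inputs occur → does not occur.
Control loop unavailable [OR]: Primary PLC offline=not, Rupture disc trips=occurs, Vent line lost=occurs, Shutdown chain unavailable=not → at least one input occurs → occurs.
Block path lost [AND]: Outboard vent valve degraded=occurs, Aft HIPPS logic solver trips=occurs → all inputs occur → occurs.
Relief train unavailable [OR]: PLC 2 is down=not, South rupture disc 2 fails=not → no input occurs → does not occur.
HIPPS stage unavailable [AND]: Relief train unavailable=not, Backup relief valve 2 offline=occurs, #2 actuator 2 faulted=occurs → not all inputs occur → does not occur.
Pipeline overpressure [AND]: Control loop unavailable=occurs, Block path lost=occurs, HIPPS stage unavailable=not → not all inputs occur → does not occur.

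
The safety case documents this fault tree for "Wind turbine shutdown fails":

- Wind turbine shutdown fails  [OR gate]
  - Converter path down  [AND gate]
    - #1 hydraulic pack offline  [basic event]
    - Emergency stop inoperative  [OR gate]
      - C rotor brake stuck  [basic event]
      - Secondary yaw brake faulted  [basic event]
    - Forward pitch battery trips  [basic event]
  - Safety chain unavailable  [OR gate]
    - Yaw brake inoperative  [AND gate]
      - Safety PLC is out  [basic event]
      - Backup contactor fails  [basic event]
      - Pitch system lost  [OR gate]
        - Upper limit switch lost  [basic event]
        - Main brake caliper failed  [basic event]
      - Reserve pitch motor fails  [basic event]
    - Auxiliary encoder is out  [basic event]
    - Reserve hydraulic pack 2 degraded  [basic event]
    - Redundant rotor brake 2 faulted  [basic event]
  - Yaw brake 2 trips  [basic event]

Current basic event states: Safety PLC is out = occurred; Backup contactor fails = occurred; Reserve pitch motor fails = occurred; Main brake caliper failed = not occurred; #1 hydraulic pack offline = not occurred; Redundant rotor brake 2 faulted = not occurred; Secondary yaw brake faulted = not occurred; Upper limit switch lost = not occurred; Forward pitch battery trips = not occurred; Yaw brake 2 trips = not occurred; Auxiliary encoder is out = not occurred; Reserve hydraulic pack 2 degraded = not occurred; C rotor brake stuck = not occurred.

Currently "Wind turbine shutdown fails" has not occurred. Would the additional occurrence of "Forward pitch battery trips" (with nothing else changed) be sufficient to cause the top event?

Counterfactual: set "Forward pitch battery trips" to occurred.
Emergency stop inoperative [OR]: C rotor brake stuck=not, Secondary yaw brake faulted=not → no input occurs → does not occur.
Converter path down [AND]: #1 hydraulic pack offline=not, Emergency stop inoperative=not, Forward pitch battery trips=occurs → not all inputs occur → does not occur.
Pitch system lost [OR]: Upper limit switch lost=not, Main brake caliper failed=not → no input occurs → does not occur.
Yaw brake inoperative [AND]: Safety PLC is out=occurs, Backup contactor fails=occurs, Pitch system lost=not, Reserve pitch motor fails=occurs → not all inputs occur → does not occur.
Safety chain unavailable [OR]: Yaw brake inoperative=not, Auxiliary encoder is out=not, Reserve hydraulic pack 2 degraded=not, Redundant rotor brake 2 faulted=not → no input occurs → does not occur.
Wind turbine shutdown fails [OR]: Converter path down=not, Safety chain unavailable=not, Yaw brake 2 trips=not → no input occurs → does not occur.

No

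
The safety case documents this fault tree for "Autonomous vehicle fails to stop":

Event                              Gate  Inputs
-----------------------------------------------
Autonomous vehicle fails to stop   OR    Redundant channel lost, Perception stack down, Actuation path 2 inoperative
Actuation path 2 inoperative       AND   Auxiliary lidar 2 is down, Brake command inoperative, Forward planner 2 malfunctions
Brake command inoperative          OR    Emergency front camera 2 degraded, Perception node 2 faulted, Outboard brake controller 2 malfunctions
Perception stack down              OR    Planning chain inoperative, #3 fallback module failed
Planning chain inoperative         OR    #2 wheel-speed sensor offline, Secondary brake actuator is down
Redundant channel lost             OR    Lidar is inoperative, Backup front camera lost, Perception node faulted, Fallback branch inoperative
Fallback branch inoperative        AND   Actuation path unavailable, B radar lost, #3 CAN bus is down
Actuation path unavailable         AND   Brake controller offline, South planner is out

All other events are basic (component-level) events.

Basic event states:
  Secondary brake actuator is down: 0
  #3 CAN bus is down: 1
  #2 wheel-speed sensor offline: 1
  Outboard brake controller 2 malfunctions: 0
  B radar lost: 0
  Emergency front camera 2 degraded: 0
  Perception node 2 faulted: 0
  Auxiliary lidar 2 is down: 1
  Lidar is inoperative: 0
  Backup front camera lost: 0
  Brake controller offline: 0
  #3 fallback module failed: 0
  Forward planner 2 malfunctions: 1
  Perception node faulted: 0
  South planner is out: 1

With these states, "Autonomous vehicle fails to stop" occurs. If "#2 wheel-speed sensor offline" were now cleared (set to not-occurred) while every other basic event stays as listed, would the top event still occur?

No

Counterfactual: set "#2 wheel-speed sensor offline" to not occurred.
Actuation path unavailable [AND]: Brake controller offline=not, South planner is out=occurs → not all inputs occur → does not occur.
Fallback branch inoperative [AND]: Actuation path unavailable=not, B radar lost=not, #3 CAN bus is down=occurs → not all inputs occur → does not occur.
Redundant channel lost [OR]: Lidar is inoperative=not, Backup front camera lost=not, Perception node faulted=not, Fallback branch inoperative=not → no input occurs → does not occur.
Planning chain inoperative [OR]: #2 wheel-speed sensor offline=not, Secondary brake actuator is down=not → no input occurs → does not occur.
Perception stack down [OR]: Planning chain inoperative=not, #3 fallback module failed=not → no input occurs → does not occur.
Brake command inoperative [OR]: Emergency front camera 2 degraded=not, Perception node 2 faulted=not, Outboard brake controller 2 malfunctions=not → no input occurs → does not occur.
Actuation path 2 inoperative [AND]: Auxiliary lidar 2 is down=occurs, Brake command inoperative=not, Forward planner 2 malfunctions=occurs → not all inputs occur → does not occur.
Autonomous vehicle fails to stop [OR]: Redundant channel lost=not, Perception stack down=not, Actuation path 2 inoperative=not → no input occurs → does not occur.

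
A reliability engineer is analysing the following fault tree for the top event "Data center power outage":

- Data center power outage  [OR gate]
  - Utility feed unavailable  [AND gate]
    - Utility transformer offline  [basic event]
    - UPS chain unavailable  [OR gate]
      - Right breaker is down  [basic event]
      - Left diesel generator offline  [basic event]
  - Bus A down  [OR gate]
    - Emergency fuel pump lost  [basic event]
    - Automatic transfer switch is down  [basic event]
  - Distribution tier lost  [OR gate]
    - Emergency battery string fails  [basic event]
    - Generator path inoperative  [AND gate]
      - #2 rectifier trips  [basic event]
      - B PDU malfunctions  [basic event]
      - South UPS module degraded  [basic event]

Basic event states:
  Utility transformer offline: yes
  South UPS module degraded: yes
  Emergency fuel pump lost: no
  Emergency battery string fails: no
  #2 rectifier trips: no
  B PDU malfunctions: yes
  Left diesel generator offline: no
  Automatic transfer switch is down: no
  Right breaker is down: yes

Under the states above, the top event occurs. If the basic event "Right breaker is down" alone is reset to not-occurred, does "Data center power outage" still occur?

No

Counterfactual: set "Right breaker is down" to not occurred.
UPS chain unavailable [OR]: Right breaker is down=not, Left diesel generator offline=not → no input occurs → does not occur.
Utility feed unavailable [AND]: Utility transformer offline=occurs, UPS chain unavailable=not → not all inputs occur → does not occur.
Bus A down [OR]: Emergency fuel pump lost=not, Automatic transfer switch is down=not → no input occurs → does not occur.
Generator path inoperative [AND]: #2 rectifier trips=not, B PDU malfunctions=occurs, South UPS module degraded=occurs → not all inputs occur → does not occur.
Distribution tier lost [OR]: Emergency battery string fails=not, Generator path inoperative=not → no input occurs → does not occur.
Data center power outage [OR]: Utility feed unavailable=not, Bus A down=not, Distribution tier lost=not → no input occurs → does not occur.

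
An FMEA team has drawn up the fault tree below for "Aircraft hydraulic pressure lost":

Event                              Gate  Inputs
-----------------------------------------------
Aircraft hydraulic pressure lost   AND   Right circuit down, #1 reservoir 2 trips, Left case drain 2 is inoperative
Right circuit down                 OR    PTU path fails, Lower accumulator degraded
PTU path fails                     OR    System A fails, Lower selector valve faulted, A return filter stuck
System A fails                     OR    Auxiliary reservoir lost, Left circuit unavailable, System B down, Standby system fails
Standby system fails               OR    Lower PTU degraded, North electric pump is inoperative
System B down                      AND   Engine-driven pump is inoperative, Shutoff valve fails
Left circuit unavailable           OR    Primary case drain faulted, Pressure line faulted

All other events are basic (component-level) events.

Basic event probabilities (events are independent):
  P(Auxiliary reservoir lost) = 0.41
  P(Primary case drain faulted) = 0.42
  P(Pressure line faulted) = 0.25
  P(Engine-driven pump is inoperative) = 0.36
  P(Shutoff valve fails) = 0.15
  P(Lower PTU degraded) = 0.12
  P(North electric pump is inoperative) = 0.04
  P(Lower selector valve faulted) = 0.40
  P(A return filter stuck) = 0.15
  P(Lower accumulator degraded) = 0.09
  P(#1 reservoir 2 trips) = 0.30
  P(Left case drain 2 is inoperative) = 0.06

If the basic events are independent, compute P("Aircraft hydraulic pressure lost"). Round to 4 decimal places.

P(Left circuit unavailable) [OR] = 1 − (1−0.42) × (1−0.25) = 0.565000
P(System B down) [AND] = 0.36 × 0.15 = 0.054000
P(Standby system fails) [OR] = 1 − (1−0.12) × (1−0.04) = 0.155200
P(System A fails) [OR] = 1 − (1−0.41) × (1−0.565000) × (1−0.054000) × (1−0.155200) = 0.794890
P(PTU path fails) [OR] = 1 − (1−0.794890) × (1−0.40) × (1−0.15) = 0.895394
P(Right circuit down) [OR] = 1 − (1−0.895394) × (1−0.09) = 0.904809
P(Aircraft hydraulic pressure lost) [AND] = 0.904809 × 0.30 × 0.06 = 0.016287
Rounded to 4 decimal places: P(Aircraft hydraulic pressure lost) ≈ 0.0163.

0.0163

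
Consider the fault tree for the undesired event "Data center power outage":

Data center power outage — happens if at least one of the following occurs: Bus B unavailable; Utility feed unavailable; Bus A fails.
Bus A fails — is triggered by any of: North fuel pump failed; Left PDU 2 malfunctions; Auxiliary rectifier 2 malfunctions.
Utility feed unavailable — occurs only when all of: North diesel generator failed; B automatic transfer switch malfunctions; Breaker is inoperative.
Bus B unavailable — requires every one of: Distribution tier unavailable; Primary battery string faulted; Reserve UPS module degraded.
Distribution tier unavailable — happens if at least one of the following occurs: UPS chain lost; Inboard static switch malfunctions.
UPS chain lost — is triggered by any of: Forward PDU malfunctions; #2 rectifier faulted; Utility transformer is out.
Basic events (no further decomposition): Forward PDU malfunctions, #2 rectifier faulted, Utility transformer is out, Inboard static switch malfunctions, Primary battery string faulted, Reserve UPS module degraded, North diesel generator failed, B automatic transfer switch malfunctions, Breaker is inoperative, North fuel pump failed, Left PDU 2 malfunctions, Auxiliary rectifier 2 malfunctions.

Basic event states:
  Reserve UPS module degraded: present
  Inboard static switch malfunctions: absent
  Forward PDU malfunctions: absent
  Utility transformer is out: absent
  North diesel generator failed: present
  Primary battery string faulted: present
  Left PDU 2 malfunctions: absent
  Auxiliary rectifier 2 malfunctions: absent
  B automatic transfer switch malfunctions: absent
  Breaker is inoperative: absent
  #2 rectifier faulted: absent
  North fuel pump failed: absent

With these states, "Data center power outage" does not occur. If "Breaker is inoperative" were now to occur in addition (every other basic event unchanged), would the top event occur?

No

Counterfactual: set "Breaker is inoperative" to occurred.
UPS chain lost [OR]: Forward PDU malfunctions=not, #2 rectifier faulted=not, Utility transformer is out=not → no input occurs → does not occur.
Distribution tier unavailable [OR]: UPS chain lost=not, Inboard static switch malfunctions=not → no input occurs → does not occur.
Bus B unavailable [AND]: Distribution tier unavailable=not, Primary battery string faulted=occurs, Reserve UPS module degraded=occurs → not all inputs occur → does not occur.
Utility feed unavailable [AND]: North diesel generator failed=occurs, B automatic transfer switch malfunctions=not, Breaker is inoperative=occurs → not all inputs occur → does not occur.
Bus A fails [OR]: North fuel pump failed=not, Left PDU 2 malfunctions=not, Auxiliary rectifier 2 malfunctions=not → no input occurs → does not occur.
Data center power outage [OR]: Bus B unavailable=not, Utility feed unavailable=not, Bus A fails=not → no input occurs → does not occur.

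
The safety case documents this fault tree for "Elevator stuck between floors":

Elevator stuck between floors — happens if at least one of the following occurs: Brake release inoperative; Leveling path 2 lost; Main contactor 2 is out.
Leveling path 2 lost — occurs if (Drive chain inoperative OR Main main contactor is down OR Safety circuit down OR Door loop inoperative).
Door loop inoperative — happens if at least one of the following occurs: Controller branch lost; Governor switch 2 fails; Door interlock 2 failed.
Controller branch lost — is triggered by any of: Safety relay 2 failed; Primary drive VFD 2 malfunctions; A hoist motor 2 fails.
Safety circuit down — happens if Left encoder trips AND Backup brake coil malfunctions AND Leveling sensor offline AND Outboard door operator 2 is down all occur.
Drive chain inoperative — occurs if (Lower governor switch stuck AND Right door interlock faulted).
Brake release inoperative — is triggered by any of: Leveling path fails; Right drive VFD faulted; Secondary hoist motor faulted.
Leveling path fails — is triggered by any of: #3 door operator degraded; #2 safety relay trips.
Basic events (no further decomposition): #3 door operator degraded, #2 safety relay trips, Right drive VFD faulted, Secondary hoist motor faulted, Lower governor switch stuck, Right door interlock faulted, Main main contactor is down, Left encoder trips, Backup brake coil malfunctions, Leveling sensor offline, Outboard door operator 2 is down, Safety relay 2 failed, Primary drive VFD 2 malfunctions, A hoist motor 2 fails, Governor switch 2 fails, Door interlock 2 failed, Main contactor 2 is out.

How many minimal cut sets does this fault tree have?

13

Leveling path fails [OR]: union of children's cut sets → 2 cut set(s).
Brake release inoperative [OR]: union of children's cut sets → 4 cut set(s).
Drive chain inoperative [AND]: one cut set from each child combined → 1 × 1 = 1 cut set(s).
Safety circuit down [AND]: one cut set from each child combined → 1 × 1 × 1 × 1 = 1 cut set(s).
Controller branch lost [OR]: union of children's cut sets → 3 cut set(s).
Door loop inoperative [OR]: union of children's cut sets → 5 cut set(s).
Leveling path 2 lost [OR]: union of children's cut sets → 8 cut set(s).
Elevator stuck between floors [OR]: union of children's cut sets → 13 cut set(s).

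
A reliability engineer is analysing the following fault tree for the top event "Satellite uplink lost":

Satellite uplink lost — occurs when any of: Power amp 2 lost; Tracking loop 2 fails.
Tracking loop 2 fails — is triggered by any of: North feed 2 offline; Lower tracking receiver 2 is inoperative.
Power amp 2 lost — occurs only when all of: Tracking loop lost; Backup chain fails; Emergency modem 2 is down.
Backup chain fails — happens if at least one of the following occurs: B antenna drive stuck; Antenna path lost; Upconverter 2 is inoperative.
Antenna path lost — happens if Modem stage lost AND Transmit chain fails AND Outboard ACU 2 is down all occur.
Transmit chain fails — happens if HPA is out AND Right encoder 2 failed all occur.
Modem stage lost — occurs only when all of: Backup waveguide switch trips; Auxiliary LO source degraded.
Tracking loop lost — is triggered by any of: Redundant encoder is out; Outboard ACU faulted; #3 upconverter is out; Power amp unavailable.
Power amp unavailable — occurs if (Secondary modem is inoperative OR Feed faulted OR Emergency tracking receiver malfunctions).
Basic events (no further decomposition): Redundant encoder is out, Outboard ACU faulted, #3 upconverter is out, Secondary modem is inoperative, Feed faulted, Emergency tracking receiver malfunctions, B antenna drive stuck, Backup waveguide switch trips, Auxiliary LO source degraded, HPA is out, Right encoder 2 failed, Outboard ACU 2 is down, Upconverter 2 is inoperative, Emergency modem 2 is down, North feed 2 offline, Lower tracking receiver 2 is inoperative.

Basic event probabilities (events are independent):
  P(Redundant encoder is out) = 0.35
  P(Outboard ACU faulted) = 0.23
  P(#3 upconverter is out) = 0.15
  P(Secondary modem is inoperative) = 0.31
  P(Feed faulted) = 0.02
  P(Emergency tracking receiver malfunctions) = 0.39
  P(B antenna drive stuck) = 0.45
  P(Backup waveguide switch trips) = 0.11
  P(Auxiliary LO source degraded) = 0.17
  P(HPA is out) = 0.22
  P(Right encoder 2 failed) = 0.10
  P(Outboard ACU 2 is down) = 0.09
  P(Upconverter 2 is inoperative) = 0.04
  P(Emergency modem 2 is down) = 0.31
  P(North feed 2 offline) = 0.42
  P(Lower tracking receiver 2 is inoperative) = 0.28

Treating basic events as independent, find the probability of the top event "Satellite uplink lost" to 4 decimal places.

P(Power amp unavailable) [OR] = 1 − (1−0.31) × (1−0.02) × (1−0.39) = 0.587518
P(Tracking loop lost) [OR] = 1 − (1−0.35) × (1−0.23) × (1−0.15) × (1−0.587518) = 0.824520
P(Modem stage lost) [AND] = 0.11 × 0.17 = 0.018700
P(Transmit chain fails) [AND] = 0.22 × 0.10 = 0.022000
P(Antenna path lost) [AND] = 0.018700 × 0.022000 × 0.09 = 0.000037
P(Backup chain fails) [OR] = 1 − (1−0.45) × (1−0.000037) × (1−0.04) = 0.472020
P(Power amp 2 lost) [AND] = 0.824520 × 0.472020 × 0.31 = 0.120649
P(Tracking loop 2 fails) [OR] = 1 − (1−0.42) × (1−0.28) = 0.582400
P(Satellite uplink lost) [OR] = 1 − (1−0.120649) × (1−0.582400) = 0.632783
Rounded to 4 decimal places: P(Satellite uplink lost) ≈ 0.6328.

0.6328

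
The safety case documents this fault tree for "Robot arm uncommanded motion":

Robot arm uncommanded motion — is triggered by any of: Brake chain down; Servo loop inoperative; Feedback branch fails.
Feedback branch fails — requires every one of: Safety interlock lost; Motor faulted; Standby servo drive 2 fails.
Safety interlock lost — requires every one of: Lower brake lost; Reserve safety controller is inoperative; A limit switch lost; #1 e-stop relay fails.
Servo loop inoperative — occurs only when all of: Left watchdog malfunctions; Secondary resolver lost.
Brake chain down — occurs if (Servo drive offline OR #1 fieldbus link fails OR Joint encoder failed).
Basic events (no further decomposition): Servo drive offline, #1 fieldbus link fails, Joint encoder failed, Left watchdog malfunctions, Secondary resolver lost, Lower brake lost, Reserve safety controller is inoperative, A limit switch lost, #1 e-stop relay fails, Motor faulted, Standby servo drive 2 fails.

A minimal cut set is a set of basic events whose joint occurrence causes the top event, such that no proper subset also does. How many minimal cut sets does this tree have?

Brake chain down [OR]: union of children's cut sets → 3 cut set(s).
Servo loop inoperative [AND]: one cut set from each child combined → 1 × 1 = 1 cut set(s).
Safety interlock lost [AND]: one cut set from each child combined → 1 × 1 × 1 × 1 = 1 cut set(s).
Feedback branch fails [AND]: one cut set from each child combined → 1 × 1 × 1 = 1 cut set(s).
Robot arm uncommanded motion [OR]: union of children's cut sets → 5 cut set(s).
Minimal cut sets: {Servo drive offline}; {#1 fieldbus link fails}; {Joint encoder failed}; {Left watchdog malfunctions, Secondary resolver lost}; {#1 e-stop relay fails, A limit switch lost, Lower brake lost, Motor faulted, Reserve safety controller is inoperative, Standby servo drive 2 fails}.

5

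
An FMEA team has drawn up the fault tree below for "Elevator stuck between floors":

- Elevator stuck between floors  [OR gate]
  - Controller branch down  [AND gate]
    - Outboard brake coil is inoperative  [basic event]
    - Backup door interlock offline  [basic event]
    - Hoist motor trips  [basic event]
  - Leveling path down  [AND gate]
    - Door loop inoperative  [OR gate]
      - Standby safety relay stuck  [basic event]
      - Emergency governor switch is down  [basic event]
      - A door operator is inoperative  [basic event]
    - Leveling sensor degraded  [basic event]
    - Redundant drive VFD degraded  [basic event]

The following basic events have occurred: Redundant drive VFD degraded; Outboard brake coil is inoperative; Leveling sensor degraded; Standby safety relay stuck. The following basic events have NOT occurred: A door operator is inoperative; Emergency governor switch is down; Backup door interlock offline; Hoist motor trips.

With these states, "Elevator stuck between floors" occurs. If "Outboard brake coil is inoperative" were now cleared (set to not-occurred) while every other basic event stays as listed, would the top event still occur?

Yes

Counterfactual: set "Outboard brake coil is inoperative" to not occurred.
Controller branch down [AND]: Outboard brake coil is inoperative=not, Backup door interlock offline=not, Hoist motor trips=not → not all inputs occur → does not occur.
Door loop inoperative [OR]: Standby safety relay stuck=occurs, Emergency governor switch is down=not, A door operator is inoperative=not → at least one input occurs → occurs.
Leveling path down [AND]: Door loop inoperative=occurs, Leveling sensor degraded=occurs, Redundant drive VFD degraded=occurs → all inputs occur → occurs.
Elevator stuck between floors [OR]: Controller branch down=not, Leveling path down=occurs → at least one input occurs → occurs.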